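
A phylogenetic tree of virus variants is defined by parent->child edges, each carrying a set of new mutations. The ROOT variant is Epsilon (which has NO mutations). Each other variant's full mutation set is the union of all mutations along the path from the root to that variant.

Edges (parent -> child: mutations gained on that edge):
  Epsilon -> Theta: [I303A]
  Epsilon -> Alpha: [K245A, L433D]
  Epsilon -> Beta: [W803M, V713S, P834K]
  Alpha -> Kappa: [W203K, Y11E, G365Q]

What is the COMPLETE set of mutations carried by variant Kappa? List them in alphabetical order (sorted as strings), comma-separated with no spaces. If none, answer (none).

Answer: G365Q,K245A,L433D,W203K,Y11E

Derivation:
At Epsilon: gained [] -> total []
At Alpha: gained ['K245A', 'L433D'] -> total ['K245A', 'L433D']
At Kappa: gained ['W203K', 'Y11E', 'G365Q'] -> total ['G365Q', 'K245A', 'L433D', 'W203K', 'Y11E']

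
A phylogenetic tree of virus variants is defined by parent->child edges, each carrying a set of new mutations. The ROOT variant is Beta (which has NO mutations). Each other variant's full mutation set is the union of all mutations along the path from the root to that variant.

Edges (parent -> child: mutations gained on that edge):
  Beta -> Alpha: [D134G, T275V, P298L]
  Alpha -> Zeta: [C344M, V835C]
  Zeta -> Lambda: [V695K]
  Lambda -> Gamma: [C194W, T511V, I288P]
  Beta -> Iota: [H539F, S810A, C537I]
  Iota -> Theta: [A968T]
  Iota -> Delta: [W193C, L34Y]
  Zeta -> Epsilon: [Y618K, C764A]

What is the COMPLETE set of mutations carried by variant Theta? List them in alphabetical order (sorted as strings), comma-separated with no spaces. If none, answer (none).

At Beta: gained [] -> total []
At Iota: gained ['H539F', 'S810A', 'C537I'] -> total ['C537I', 'H539F', 'S810A']
At Theta: gained ['A968T'] -> total ['A968T', 'C537I', 'H539F', 'S810A']

Answer: A968T,C537I,H539F,S810A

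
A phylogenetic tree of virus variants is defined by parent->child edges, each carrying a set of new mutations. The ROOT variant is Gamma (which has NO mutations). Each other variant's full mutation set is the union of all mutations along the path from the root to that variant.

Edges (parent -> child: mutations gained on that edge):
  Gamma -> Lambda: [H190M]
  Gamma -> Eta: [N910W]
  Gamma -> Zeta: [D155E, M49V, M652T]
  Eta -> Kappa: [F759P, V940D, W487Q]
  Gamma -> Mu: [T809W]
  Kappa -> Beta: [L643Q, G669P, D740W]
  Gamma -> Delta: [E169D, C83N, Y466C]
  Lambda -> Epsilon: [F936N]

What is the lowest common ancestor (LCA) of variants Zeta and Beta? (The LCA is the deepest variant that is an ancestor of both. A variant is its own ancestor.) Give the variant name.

Path from root to Zeta: Gamma -> Zeta
  ancestors of Zeta: {Gamma, Zeta}
Path from root to Beta: Gamma -> Eta -> Kappa -> Beta
  ancestors of Beta: {Gamma, Eta, Kappa, Beta}
Common ancestors: {Gamma}
Walk up from Beta: Beta (not in ancestors of Zeta), Kappa (not in ancestors of Zeta), Eta (not in ancestors of Zeta), Gamma (in ancestors of Zeta)
Deepest common ancestor (LCA) = Gamma

Answer: Gamma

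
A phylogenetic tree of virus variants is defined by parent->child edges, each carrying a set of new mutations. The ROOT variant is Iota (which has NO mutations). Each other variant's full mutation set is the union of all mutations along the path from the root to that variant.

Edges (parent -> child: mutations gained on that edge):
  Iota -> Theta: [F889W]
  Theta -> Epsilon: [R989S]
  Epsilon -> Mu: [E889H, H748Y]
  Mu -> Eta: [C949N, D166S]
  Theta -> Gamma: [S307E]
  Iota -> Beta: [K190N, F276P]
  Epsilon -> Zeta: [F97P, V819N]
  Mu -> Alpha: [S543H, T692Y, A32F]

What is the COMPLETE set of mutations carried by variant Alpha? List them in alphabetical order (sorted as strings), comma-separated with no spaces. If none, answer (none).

Answer: A32F,E889H,F889W,H748Y,R989S,S543H,T692Y

Derivation:
At Iota: gained [] -> total []
At Theta: gained ['F889W'] -> total ['F889W']
At Epsilon: gained ['R989S'] -> total ['F889W', 'R989S']
At Mu: gained ['E889H', 'H748Y'] -> total ['E889H', 'F889W', 'H748Y', 'R989S']
At Alpha: gained ['S543H', 'T692Y', 'A32F'] -> total ['A32F', 'E889H', 'F889W', 'H748Y', 'R989S', 'S543H', 'T692Y']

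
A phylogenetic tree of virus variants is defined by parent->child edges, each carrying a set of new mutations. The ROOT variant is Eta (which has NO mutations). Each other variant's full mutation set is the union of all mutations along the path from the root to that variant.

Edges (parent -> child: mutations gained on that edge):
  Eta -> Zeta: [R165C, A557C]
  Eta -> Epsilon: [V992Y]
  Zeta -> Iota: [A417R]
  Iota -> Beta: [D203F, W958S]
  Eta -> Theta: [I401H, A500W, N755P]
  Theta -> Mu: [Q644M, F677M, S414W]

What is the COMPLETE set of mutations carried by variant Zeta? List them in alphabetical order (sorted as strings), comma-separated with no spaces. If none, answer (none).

Answer: A557C,R165C

Derivation:
At Eta: gained [] -> total []
At Zeta: gained ['R165C', 'A557C'] -> total ['A557C', 'R165C']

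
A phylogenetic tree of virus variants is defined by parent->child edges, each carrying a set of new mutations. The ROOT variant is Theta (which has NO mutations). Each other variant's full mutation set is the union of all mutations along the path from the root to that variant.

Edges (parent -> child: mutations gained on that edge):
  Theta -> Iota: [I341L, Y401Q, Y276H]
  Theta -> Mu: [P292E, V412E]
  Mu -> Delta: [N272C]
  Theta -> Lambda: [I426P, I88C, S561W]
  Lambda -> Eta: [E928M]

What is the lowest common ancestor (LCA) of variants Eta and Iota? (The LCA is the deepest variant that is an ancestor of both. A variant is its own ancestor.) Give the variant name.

Answer: Theta

Derivation:
Path from root to Eta: Theta -> Lambda -> Eta
  ancestors of Eta: {Theta, Lambda, Eta}
Path from root to Iota: Theta -> Iota
  ancestors of Iota: {Theta, Iota}
Common ancestors: {Theta}
Walk up from Iota: Iota (not in ancestors of Eta), Theta (in ancestors of Eta)
Deepest common ancestor (LCA) = Theta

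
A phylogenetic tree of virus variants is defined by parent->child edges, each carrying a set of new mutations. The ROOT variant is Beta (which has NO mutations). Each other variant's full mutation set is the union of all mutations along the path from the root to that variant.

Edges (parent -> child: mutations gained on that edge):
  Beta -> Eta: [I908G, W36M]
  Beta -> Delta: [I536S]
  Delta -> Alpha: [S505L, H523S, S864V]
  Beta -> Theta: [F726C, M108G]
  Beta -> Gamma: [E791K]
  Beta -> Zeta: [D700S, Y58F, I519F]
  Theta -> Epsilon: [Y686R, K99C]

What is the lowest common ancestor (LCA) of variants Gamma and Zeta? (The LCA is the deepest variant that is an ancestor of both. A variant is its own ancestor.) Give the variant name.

Answer: Beta

Derivation:
Path from root to Gamma: Beta -> Gamma
  ancestors of Gamma: {Beta, Gamma}
Path from root to Zeta: Beta -> Zeta
  ancestors of Zeta: {Beta, Zeta}
Common ancestors: {Beta}
Walk up from Zeta: Zeta (not in ancestors of Gamma), Beta (in ancestors of Gamma)
Deepest common ancestor (LCA) = Beta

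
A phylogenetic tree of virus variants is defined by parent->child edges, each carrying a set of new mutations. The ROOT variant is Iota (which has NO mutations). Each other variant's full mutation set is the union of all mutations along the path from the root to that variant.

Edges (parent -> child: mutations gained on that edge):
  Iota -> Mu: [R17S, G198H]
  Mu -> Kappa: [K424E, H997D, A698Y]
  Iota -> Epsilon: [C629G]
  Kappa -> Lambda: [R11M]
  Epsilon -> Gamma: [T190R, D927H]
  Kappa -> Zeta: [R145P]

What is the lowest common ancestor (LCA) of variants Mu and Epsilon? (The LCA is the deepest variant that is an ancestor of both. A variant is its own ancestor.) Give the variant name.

Answer: Iota

Derivation:
Path from root to Mu: Iota -> Mu
  ancestors of Mu: {Iota, Mu}
Path from root to Epsilon: Iota -> Epsilon
  ancestors of Epsilon: {Iota, Epsilon}
Common ancestors: {Iota}
Walk up from Epsilon: Epsilon (not in ancestors of Mu), Iota (in ancestors of Mu)
Deepest common ancestor (LCA) = Iota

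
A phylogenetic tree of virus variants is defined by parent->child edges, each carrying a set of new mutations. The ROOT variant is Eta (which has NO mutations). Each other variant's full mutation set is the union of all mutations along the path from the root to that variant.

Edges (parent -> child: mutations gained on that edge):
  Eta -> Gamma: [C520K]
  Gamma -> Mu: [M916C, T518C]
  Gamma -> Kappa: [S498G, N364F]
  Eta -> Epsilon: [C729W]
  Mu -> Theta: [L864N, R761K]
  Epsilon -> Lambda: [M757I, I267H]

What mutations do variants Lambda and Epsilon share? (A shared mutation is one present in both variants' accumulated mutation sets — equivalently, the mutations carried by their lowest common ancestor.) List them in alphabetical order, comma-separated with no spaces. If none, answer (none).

Accumulating mutations along path to Lambda:
  At Eta: gained [] -> total []
  At Epsilon: gained ['C729W'] -> total ['C729W']
  At Lambda: gained ['M757I', 'I267H'] -> total ['C729W', 'I267H', 'M757I']
Mutations(Lambda) = ['C729W', 'I267H', 'M757I']
Accumulating mutations along path to Epsilon:
  At Eta: gained [] -> total []
  At Epsilon: gained ['C729W'] -> total ['C729W']
Mutations(Epsilon) = ['C729W']
Intersection: ['C729W', 'I267H', 'M757I'] ∩ ['C729W'] = ['C729W']

Answer: C729W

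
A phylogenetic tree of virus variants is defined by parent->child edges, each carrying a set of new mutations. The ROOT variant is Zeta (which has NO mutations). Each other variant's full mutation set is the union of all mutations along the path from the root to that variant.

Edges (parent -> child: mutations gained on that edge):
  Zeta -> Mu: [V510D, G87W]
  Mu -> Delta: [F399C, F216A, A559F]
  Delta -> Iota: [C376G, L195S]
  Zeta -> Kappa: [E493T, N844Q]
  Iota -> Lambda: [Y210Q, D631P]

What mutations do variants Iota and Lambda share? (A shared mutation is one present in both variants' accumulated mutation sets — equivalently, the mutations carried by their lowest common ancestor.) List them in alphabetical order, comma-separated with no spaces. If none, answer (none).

Accumulating mutations along path to Iota:
  At Zeta: gained [] -> total []
  At Mu: gained ['V510D', 'G87W'] -> total ['G87W', 'V510D']
  At Delta: gained ['F399C', 'F216A', 'A559F'] -> total ['A559F', 'F216A', 'F399C', 'G87W', 'V510D']
  At Iota: gained ['C376G', 'L195S'] -> total ['A559F', 'C376G', 'F216A', 'F399C', 'G87W', 'L195S', 'V510D']
Mutations(Iota) = ['A559F', 'C376G', 'F216A', 'F399C', 'G87W', 'L195S', 'V510D']
Accumulating mutations along path to Lambda:
  At Zeta: gained [] -> total []
  At Mu: gained ['V510D', 'G87W'] -> total ['G87W', 'V510D']
  At Delta: gained ['F399C', 'F216A', 'A559F'] -> total ['A559F', 'F216A', 'F399C', 'G87W', 'V510D']
  At Iota: gained ['C376G', 'L195S'] -> total ['A559F', 'C376G', 'F216A', 'F399C', 'G87W', 'L195S', 'V510D']
  At Lambda: gained ['Y210Q', 'D631P'] -> total ['A559F', 'C376G', 'D631P', 'F216A', 'F399C', 'G87W', 'L195S', 'V510D', 'Y210Q']
Mutations(Lambda) = ['A559F', 'C376G', 'D631P', 'F216A', 'F399C', 'G87W', 'L195S', 'V510D', 'Y210Q']
Intersection: ['A559F', 'C376G', 'F216A', 'F399C', 'G87W', 'L195S', 'V510D'] ∩ ['A559F', 'C376G', 'D631P', 'F216A', 'F399C', 'G87W', 'L195S', 'V510D', 'Y210Q'] = ['A559F', 'C376G', 'F216A', 'F399C', 'G87W', 'L195S', 'V510D']

Answer: A559F,C376G,F216A,F399C,G87W,L195S,V510D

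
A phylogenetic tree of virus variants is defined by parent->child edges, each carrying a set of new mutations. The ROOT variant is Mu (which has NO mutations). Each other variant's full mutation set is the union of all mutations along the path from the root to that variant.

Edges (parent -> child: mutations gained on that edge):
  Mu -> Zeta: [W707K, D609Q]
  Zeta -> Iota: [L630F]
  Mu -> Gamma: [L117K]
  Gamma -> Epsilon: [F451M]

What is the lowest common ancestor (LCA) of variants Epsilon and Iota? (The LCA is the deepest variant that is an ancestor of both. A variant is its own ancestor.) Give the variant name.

Answer: Mu

Derivation:
Path from root to Epsilon: Mu -> Gamma -> Epsilon
  ancestors of Epsilon: {Mu, Gamma, Epsilon}
Path from root to Iota: Mu -> Zeta -> Iota
  ancestors of Iota: {Mu, Zeta, Iota}
Common ancestors: {Mu}
Walk up from Iota: Iota (not in ancestors of Epsilon), Zeta (not in ancestors of Epsilon), Mu (in ancestors of Epsilon)
Deepest common ancestor (LCA) = Mu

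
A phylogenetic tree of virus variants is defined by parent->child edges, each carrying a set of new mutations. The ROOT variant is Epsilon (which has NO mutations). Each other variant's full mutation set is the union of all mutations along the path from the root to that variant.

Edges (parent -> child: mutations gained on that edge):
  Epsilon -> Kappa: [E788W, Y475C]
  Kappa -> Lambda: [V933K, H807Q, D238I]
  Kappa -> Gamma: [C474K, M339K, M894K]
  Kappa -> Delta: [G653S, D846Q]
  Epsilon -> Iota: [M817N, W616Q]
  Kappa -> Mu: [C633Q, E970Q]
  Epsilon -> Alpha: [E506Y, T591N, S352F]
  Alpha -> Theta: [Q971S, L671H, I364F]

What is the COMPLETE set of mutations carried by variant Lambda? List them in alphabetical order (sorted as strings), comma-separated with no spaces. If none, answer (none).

At Epsilon: gained [] -> total []
At Kappa: gained ['E788W', 'Y475C'] -> total ['E788W', 'Y475C']
At Lambda: gained ['V933K', 'H807Q', 'D238I'] -> total ['D238I', 'E788W', 'H807Q', 'V933K', 'Y475C']

Answer: D238I,E788W,H807Q,V933K,Y475C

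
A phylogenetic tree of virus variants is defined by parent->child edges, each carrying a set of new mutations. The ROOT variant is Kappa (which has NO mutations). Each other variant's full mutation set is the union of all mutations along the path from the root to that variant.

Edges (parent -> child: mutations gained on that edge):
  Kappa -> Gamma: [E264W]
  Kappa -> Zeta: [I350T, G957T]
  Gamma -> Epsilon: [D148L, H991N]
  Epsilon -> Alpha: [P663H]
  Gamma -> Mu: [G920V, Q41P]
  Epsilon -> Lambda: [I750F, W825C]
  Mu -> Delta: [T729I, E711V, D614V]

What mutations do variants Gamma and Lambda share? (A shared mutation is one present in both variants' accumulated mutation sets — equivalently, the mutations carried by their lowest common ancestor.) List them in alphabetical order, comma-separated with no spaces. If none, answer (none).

Answer: E264W

Derivation:
Accumulating mutations along path to Gamma:
  At Kappa: gained [] -> total []
  At Gamma: gained ['E264W'] -> total ['E264W']
Mutations(Gamma) = ['E264W']
Accumulating mutations along path to Lambda:
  At Kappa: gained [] -> total []
  At Gamma: gained ['E264W'] -> total ['E264W']
  At Epsilon: gained ['D148L', 'H991N'] -> total ['D148L', 'E264W', 'H991N']
  At Lambda: gained ['I750F', 'W825C'] -> total ['D148L', 'E264W', 'H991N', 'I750F', 'W825C']
Mutations(Lambda) = ['D148L', 'E264W', 'H991N', 'I750F', 'W825C']
Intersection: ['E264W'] ∩ ['D148L', 'E264W', 'H991N', 'I750F', 'W825C'] = ['E264W']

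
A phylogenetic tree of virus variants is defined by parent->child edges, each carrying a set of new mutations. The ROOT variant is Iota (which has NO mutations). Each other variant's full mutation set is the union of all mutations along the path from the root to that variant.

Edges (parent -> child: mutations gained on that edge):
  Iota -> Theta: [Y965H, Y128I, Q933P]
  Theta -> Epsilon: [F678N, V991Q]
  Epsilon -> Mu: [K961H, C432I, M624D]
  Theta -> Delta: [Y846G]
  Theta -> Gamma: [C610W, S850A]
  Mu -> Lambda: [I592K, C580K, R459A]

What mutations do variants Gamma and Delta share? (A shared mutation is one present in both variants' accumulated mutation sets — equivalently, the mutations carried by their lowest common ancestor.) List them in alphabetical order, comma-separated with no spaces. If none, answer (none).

Accumulating mutations along path to Gamma:
  At Iota: gained [] -> total []
  At Theta: gained ['Y965H', 'Y128I', 'Q933P'] -> total ['Q933P', 'Y128I', 'Y965H']
  At Gamma: gained ['C610W', 'S850A'] -> total ['C610W', 'Q933P', 'S850A', 'Y128I', 'Y965H']
Mutations(Gamma) = ['C610W', 'Q933P', 'S850A', 'Y128I', 'Y965H']
Accumulating mutations along path to Delta:
  At Iota: gained [] -> total []
  At Theta: gained ['Y965H', 'Y128I', 'Q933P'] -> total ['Q933P', 'Y128I', 'Y965H']
  At Delta: gained ['Y846G'] -> total ['Q933P', 'Y128I', 'Y846G', 'Y965H']
Mutations(Delta) = ['Q933P', 'Y128I', 'Y846G', 'Y965H']
Intersection: ['C610W', 'Q933P', 'S850A', 'Y128I', 'Y965H'] ∩ ['Q933P', 'Y128I', 'Y846G', 'Y965H'] = ['Q933P', 'Y128I', 'Y965H']

Answer: Q933P,Y128I,Y965H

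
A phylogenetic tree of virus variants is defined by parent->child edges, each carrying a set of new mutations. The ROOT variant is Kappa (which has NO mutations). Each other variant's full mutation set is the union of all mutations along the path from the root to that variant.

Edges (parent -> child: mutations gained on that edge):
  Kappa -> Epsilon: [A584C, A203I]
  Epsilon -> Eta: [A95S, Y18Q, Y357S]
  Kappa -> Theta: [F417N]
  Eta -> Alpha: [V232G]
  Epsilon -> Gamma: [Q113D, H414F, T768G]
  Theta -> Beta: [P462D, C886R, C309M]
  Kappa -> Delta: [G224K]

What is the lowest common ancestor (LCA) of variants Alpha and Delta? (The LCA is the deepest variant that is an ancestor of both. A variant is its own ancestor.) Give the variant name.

Answer: Kappa

Derivation:
Path from root to Alpha: Kappa -> Epsilon -> Eta -> Alpha
  ancestors of Alpha: {Kappa, Epsilon, Eta, Alpha}
Path from root to Delta: Kappa -> Delta
  ancestors of Delta: {Kappa, Delta}
Common ancestors: {Kappa}
Walk up from Delta: Delta (not in ancestors of Alpha), Kappa (in ancestors of Alpha)
Deepest common ancestor (LCA) = Kappa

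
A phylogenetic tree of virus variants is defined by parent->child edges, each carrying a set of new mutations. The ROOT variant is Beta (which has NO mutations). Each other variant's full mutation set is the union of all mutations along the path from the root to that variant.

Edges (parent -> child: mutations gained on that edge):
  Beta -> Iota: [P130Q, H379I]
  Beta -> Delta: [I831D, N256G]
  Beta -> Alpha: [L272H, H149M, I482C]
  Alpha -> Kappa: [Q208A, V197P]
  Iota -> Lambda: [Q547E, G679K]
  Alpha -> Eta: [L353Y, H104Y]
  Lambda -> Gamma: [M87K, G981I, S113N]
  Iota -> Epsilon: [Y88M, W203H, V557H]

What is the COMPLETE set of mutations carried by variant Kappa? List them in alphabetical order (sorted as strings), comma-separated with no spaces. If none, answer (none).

At Beta: gained [] -> total []
At Alpha: gained ['L272H', 'H149M', 'I482C'] -> total ['H149M', 'I482C', 'L272H']
At Kappa: gained ['Q208A', 'V197P'] -> total ['H149M', 'I482C', 'L272H', 'Q208A', 'V197P']

Answer: H149M,I482C,L272H,Q208A,V197P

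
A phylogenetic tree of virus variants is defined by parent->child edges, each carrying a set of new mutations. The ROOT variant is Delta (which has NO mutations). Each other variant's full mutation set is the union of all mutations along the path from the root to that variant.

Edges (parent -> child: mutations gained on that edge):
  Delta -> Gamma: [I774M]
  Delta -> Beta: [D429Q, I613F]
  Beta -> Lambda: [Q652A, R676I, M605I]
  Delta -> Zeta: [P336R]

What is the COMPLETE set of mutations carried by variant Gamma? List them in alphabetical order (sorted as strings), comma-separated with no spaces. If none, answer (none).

At Delta: gained [] -> total []
At Gamma: gained ['I774M'] -> total ['I774M']

Answer: I774M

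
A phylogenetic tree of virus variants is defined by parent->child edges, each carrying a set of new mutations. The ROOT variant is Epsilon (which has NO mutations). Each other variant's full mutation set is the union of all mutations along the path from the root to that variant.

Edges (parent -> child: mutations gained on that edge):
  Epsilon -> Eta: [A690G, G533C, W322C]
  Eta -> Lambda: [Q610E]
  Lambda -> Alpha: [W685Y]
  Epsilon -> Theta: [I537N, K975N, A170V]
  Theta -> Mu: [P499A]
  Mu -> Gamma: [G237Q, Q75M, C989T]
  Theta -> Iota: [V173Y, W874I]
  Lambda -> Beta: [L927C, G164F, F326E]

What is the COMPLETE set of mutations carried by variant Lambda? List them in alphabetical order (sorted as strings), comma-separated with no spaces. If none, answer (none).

At Epsilon: gained [] -> total []
At Eta: gained ['A690G', 'G533C', 'W322C'] -> total ['A690G', 'G533C', 'W322C']
At Lambda: gained ['Q610E'] -> total ['A690G', 'G533C', 'Q610E', 'W322C']

Answer: A690G,G533C,Q610E,W322C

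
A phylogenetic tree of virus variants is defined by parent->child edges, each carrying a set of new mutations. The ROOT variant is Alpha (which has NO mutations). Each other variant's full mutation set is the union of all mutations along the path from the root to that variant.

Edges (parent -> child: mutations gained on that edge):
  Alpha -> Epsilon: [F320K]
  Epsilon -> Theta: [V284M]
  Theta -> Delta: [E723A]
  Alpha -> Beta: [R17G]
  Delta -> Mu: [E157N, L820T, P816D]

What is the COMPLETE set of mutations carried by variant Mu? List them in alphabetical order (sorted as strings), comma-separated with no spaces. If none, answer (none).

At Alpha: gained [] -> total []
At Epsilon: gained ['F320K'] -> total ['F320K']
At Theta: gained ['V284M'] -> total ['F320K', 'V284M']
At Delta: gained ['E723A'] -> total ['E723A', 'F320K', 'V284M']
At Mu: gained ['E157N', 'L820T', 'P816D'] -> total ['E157N', 'E723A', 'F320K', 'L820T', 'P816D', 'V284M']

Answer: E157N,E723A,F320K,L820T,P816D,V284M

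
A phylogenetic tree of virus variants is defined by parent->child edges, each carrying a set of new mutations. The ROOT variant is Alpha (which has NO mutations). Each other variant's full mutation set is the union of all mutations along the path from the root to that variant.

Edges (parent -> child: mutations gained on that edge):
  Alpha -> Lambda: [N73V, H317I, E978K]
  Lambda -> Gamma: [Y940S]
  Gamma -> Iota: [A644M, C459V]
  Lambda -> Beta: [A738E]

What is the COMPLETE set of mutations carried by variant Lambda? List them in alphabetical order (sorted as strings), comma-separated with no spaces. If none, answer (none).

At Alpha: gained [] -> total []
At Lambda: gained ['N73V', 'H317I', 'E978K'] -> total ['E978K', 'H317I', 'N73V']

Answer: E978K,H317I,N73V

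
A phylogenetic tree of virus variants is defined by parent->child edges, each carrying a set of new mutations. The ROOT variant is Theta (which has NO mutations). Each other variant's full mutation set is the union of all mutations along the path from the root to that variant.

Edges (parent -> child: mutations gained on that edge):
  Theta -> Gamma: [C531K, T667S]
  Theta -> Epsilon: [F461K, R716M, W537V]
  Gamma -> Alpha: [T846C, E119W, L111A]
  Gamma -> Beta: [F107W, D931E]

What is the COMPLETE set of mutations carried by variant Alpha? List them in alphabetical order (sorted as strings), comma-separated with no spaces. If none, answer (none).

Answer: C531K,E119W,L111A,T667S,T846C

Derivation:
At Theta: gained [] -> total []
At Gamma: gained ['C531K', 'T667S'] -> total ['C531K', 'T667S']
At Alpha: gained ['T846C', 'E119W', 'L111A'] -> total ['C531K', 'E119W', 'L111A', 'T667S', 'T846C']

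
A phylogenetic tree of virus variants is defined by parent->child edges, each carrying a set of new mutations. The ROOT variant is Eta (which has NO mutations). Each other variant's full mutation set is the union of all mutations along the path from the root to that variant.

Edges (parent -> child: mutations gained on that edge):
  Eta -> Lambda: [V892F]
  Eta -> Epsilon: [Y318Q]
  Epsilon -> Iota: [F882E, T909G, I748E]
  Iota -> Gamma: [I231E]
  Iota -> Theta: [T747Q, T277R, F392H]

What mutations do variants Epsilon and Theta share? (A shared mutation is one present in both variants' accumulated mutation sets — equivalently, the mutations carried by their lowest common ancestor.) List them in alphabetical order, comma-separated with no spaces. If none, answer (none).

Accumulating mutations along path to Epsilon:
  At Eta: gained [] -> total []
  At Epsilon: gained ['Y318Q'] -> total ['Y318Q']
Mutations(Epsilon) = ['Y318Q']
Accumulating mutations along path to Theta:
  At Eta: gained [] -> total []
  At Epsilon: gained ['Y318Q'] -> total ['Y318Q']
  At Iota: gained ['F882E', 'T909G', 'I748E'] -> total ['F882E', 'I748E', 'T909G', 'Y318Q']
  At Theta: gained ['T747Q', 'T277R', 'F392H'] -> total ['F392H', 'F882E', 'I748E', 'T277R', 'T747Q', 'T909G', 'Y318Q']
Mutations(Theta) = ['F392H', 'F882E', 'I748E', 'T277R', 'T747Q', 'T909G', 'Y318Q']
Intersection: ['Y318Q'] ∩ ['F392H', 'F882E', 'I748E', 'T277R', 'T747Q', 'T909G', 'Y318Q'] = ['Y318Q']

Answer: Y318Q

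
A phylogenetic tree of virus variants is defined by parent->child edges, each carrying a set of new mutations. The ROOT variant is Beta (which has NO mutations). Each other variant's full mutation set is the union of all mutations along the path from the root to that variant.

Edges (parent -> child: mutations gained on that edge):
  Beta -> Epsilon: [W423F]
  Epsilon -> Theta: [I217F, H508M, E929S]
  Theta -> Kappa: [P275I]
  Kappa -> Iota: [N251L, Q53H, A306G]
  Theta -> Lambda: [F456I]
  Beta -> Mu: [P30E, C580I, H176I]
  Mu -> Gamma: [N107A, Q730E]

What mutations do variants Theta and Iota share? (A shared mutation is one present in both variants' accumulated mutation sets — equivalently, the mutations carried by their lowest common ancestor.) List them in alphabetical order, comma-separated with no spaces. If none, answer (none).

Answer: E929S,H508M,I217F,W423F

Derivation:
Accumulating mutations along path to Theta:
  At Beta: gained [] -> total []
  At Epsilon: gained ['W423F'] -> total ['W423F']
  At Theta: gained ['I217F', 'H508M', 'E929S'] -> total ['E929S', 'H508M', 'I217F', 'W423F']
Mutations(Theta) = ['E929S', 'H508M', 'I217F', 'W423F']
Accumulating mutations along path to Iota:
  At Beta: gained [] -> total []
  At Epsilon: gained ['W423F'] -> total ['W423F']
  At Theta: gained ['I217F', 'H508M', 'E929S'] -> total ['E929S', 'H508M', 'I217F', 'W423F']
  At Kappa: gained ['P275I'] -> total ['E929S', 'H508M', 'I217F', 'P275I', 'W423F']
  At Iota: gained ['N251L', 'Q53H', 'A306G'] -> total ['A306G', 'E929S', 'H508M', 'I217F', 'N251L', 'P275I', 'Q53H', 'W423F']
Mutations(Iota) = ['A306G', 'E929S', 'H508M', 'I217F', 'N251L', 'P275I', 'Q53H', 'W423F']
Intersection: ['E929S', 'H508M', 'I217F', 'W423F'] ∩ ['A306G', 'E929S', 'H508M', 'I217F', 'N251L', 'P275I', 'Q53H', 'W423F'] = ['E929S', 'H508M', 'I217F', 'W423F']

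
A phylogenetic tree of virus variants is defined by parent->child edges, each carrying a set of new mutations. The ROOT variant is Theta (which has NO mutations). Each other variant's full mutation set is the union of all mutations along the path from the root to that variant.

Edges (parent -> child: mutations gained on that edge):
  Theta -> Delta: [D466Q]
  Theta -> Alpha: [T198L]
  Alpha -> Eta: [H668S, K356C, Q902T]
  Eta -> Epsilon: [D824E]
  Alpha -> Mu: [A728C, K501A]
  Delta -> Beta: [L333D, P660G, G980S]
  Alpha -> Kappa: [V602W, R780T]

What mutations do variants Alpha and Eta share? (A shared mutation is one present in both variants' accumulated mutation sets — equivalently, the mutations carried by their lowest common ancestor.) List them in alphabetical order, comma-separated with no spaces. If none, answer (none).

Accumulating mutations along path to Alpha:
  At Theta: gained [] -> total []
  At Alpha: gained ['T198L'] -> total ['T198L']
Mutations(Alpha) = ['T198L']
Accumulating mutations along path to Eta:
  At Theta: gained [] -> total []
  At Alpha: gained ['T198L'] -> total ['T198L']
  At Eta: gained ['H668S', 'K356C', 'Q902T'] -> total ['H668S', 'K356C', 'Q902T', 'T198L']
Mutations(Eta) = ['H668S', 'K356C', 'Q902T', 'T198L']
Intersection: ['T198L'] ∩ ['H668S', 'K356C', 'Q902T', 'T198L'] = ['T198L']

Answer: T198L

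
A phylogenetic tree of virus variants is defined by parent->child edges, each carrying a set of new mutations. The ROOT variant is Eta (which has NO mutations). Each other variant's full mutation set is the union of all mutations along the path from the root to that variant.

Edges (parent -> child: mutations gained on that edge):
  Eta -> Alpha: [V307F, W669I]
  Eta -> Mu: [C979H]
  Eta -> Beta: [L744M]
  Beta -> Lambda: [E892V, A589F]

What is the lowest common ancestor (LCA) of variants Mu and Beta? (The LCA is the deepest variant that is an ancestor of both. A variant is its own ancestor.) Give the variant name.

Answer: Eta

Derivation:
Path from root to Mu: Eta -> Mu
  ancestors of Mu: {Eta, Mu}
Path from root to Beta: Eta -> Beta
  ancestors of Beta: {Eta, Beta}
Common ancestors: {Eta}
Walk up from Beta: Beta (not in ancestors of Mu), Eta (in ancestors of Mu)
Deepest common ancestor (LCA) = Eta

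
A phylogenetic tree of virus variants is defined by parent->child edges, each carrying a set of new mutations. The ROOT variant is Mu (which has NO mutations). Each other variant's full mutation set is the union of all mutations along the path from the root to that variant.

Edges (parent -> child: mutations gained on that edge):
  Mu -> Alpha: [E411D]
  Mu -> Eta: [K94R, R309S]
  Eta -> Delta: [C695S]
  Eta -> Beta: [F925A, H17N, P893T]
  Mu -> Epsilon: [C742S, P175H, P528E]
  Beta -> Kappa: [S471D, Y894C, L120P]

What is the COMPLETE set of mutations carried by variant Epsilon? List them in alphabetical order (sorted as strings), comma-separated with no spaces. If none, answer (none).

At Mu: gained [] -> total []
At Epsilon: gained ['C742S', 'P175H', 'P528E'] -> total ['C742S', 'P175H', 'P528E']

Answer: C742S,P175H,P528E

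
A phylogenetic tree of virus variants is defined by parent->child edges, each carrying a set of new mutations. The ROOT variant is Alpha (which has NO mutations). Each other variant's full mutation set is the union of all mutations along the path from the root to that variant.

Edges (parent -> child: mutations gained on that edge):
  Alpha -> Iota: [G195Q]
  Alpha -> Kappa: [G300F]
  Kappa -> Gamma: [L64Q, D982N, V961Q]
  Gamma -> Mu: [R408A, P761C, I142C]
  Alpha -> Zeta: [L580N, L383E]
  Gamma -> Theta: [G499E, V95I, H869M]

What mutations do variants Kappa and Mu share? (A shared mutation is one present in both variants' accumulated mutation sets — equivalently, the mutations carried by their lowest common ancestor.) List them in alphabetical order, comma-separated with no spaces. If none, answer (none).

Answer: G300F

Derivation:
Accumulating mutations along path to Kappa:
  At Alpha: gained [] -> total []
  At Kappa: gained ['G300F'] -> total ['G300F']
Mutations(Kappa) = ['G300F']
Accumulating mutations along path to Mu:
  At Alpha: gained [] -> total []
  At Kappa: gained ['G300F'] -> total ['G300F']
  At Gamma: gained ['L64Q', 'D982N', 'V961Q'] -> total ['D982N', 'G300F', 'L64Q', 'V961Q']
  At Mu: gained ['R408A', 'P761C', 'I142C'] -> total ['D982N', 'G300F', 'I142C', 'L64Q', 'P761C', 'R408A', 'V961Q']
Mutations(Mu) = ['D982N', 'G300F', 'I142C', 'L64Q', 'P761C', 'R408A', 'V961Q']
Intersection: ['G300F'] ∩ ['D982N', 'G300F', 'I142C', 'L64Q', 'P761C', 'R408A', 'V961Q'] = ['G300F']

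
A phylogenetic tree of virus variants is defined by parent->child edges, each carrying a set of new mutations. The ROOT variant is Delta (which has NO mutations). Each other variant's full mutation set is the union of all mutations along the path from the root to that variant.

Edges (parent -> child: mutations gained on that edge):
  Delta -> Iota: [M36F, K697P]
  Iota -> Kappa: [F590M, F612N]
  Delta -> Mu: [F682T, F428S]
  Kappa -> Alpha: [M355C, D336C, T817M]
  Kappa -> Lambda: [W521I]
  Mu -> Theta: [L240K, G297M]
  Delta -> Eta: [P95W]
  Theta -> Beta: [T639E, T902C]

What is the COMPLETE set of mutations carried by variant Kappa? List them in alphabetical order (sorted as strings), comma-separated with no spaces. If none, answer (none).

At Delta: gained [] -> total []
At Iota: gained ['M36F', 'K697P'] -> total ['K697P', 'M36F']
At Kappa: gained ['F590M', 'F612N'] -> total ['F590M', 'F612N', 'K697P', 'M36F']

Answer: F590M,F612N,K697P,M36F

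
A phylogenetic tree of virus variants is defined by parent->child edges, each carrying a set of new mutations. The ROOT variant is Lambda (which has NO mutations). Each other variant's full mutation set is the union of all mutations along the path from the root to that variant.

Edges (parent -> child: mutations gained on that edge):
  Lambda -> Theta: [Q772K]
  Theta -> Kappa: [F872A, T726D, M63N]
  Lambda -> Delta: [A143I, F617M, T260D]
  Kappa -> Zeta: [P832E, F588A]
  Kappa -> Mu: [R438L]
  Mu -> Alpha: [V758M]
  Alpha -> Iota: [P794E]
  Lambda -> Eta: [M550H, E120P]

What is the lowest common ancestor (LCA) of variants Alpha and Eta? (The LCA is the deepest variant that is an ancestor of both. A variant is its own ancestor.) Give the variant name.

Path from root to Alpha: Lambda -> Theta -> Kappa -> Mu -> Alpha
  ancestors of Alpha: {Lambda, Theta, Kappa, Mu, Alpha}
Path from root to Eta: Lambda -> Eta
  ancestors of Eta: {Lambda, Eta}
Common ancestors: {Lambda}
Walk up from Eta: Eta (not in ancestors of Alpha), Lambda (in ancestors of Alpha)
Deepest common ancestor (LCA) = Lambda

Answer: Lambda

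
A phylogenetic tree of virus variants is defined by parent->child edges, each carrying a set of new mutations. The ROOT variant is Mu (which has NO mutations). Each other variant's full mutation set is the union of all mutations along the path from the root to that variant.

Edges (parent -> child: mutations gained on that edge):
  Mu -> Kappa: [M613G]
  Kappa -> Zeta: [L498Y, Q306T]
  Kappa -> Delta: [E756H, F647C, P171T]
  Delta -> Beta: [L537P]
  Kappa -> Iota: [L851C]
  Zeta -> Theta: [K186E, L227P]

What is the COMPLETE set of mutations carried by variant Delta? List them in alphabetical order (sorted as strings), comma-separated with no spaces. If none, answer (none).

At Mu: gained [] -> total []
At Kappa: gained ['M613G'] -> total ['M613G']
At Delta: gained ['E756H', 'F647C', 'P171T'] -> total ['E756H', 'F647C', 'M613G', 'P171T']

Answer: E756H,F647C,M613G,P171T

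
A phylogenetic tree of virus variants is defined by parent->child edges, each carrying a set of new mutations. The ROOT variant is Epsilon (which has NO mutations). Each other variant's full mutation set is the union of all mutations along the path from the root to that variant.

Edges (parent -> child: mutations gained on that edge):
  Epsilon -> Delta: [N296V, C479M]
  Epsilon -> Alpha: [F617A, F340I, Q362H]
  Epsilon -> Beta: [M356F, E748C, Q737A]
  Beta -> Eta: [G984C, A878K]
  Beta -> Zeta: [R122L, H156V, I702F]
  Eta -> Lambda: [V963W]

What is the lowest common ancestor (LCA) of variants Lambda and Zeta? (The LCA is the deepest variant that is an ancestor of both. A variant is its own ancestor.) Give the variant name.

Path from root to Lambda: Epsilon -> Beta -> Eta -> Lambda
  ancestors of Lambda: {Epsilon, Beta, Eta, Lambda}
Path from root to Zeta: Epsilon -> Beta -> Zeta
  ancestors of Zeta: {Epsilon, Beta, Zeta}
Common ancestors: {Epsilon, Beta}
Walk up from Zeta: Zeta (not in ancestors of Lambda), Beta (in ancestors of Lambda), Epsilon (in ancestors of Lambda)
Deepest common ancestor (LCA) = Beta

Answer: Beta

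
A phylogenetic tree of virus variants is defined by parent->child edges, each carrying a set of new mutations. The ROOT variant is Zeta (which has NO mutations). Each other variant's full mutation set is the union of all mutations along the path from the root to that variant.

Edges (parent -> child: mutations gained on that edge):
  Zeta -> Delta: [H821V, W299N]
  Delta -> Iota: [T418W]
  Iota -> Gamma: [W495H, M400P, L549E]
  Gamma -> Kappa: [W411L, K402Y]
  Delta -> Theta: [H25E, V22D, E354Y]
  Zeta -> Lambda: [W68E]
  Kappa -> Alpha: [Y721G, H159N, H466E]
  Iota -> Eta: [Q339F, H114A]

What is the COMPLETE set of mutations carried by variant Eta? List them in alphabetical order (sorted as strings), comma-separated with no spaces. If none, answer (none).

At Zeta: gained [] -> total []
At Delta: gained ['H821V', 'W299N'] -> total ['H821V', 'W299N']
At Iota: gained ['T418W'] -> total ['H821V', 'T418W', 'W299N']
At Eta: gained ['Q339F', 'H114A'] -> total ['H114A', 'H821V', 'Q339F', 'T418W', 'W299N']

Answer: H114A,H821V,Q339F,T418W,W299N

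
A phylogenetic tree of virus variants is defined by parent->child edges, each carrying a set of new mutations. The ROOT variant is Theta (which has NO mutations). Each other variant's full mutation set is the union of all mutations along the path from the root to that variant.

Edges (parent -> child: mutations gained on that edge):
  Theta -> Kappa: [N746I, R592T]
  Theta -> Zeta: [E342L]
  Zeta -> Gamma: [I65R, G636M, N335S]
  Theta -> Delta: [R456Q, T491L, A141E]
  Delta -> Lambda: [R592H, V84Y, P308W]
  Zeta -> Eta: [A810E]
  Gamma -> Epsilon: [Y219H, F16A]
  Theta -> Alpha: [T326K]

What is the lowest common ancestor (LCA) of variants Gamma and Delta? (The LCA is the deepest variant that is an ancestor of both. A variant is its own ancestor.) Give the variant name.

Path from root to Gamma: Theta -> Zeta -> Gamma
  ancestors of Gamma: {Theta, Zeta, Gamma}
Path from root to Delta: Theta -> Delta
  ancestors of Delta: {Theta, Delta}
Common ancestors: {Theta}
Walk up from Delta: Delta (not in ancestors of Gamma), Theta (in ancestors of Gamma)
Deepest common ancestor (LCA) = Theta

Answer: Theta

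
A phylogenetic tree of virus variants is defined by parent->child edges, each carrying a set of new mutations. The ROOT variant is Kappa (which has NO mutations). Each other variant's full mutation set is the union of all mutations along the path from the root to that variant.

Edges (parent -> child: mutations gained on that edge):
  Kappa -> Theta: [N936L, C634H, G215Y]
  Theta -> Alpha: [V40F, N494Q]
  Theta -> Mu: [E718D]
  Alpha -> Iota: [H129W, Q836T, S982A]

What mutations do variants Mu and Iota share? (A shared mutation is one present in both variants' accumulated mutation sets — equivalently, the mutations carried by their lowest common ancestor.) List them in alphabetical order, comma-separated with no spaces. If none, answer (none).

Answer: C634H,G215Y,N936L

Derivation:
Accumulating mutations along path to Mu:
  At Kappa: gained [] -> total []
  At Theta: gained ['N936L', 'C634H', 'G215Y'] -> total ['C634H', 'G215Y', 'N936L']
  At Mu: gained ['E718D'] -> total ['C634H', 'E718D', 'G215Y', 'N936L']
Mutations(Mu) = ['C634H', 'E718D', 'G215Y', 'N936L']
Accumulating mutations along path to Iota:
  At Kappa: gained [] -> total []
  At Theta: gained ['N936L', 'C634H', 'G215Y'] -> total ['C634H', 'G215Y', 'N936L']
  At Alpha: gained ['V40F', 'N494Q'] -> total ['C634H', 'G215Y', 'N494Q', 'N936L', 'V40F']
  At Iota: gained ['H129W', 'Q836T', 'S982A'] -> total ['C634H', 'G215Y', 'H129W', 'N494Q', 'N936L', 'Q836T', 'S982A', 'V40F']
Mutations(Iota) = ['C634H', 'G215Y', 'H129W', 'N494Q', 'N936L', 'Q836T', 'S982A', 'V40F']
Intersection: ['C634H', 'E718D', 'G215Y', 'N936L'] ∩ ['C634H', 'G215Y', 'H129W', 'N494Q', 'N936L', 'Q836T', 'S982A', 'V40F'] = ['C634H', 'G215Y', 'N936L']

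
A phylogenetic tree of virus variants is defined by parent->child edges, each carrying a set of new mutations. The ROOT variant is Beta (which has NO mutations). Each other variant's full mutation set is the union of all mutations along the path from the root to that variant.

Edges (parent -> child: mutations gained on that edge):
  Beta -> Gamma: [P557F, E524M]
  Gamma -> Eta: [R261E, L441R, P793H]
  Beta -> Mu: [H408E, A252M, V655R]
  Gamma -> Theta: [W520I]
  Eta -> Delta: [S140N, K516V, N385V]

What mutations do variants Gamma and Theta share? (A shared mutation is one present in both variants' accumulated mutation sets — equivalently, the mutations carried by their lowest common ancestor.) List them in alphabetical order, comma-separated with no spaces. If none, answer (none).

Answer: E524M,P557F

Derivation:
Accumulating mutations along path to Gamma:
  At Beta: gained [] -> total []
  At Gamma: gained ['P557F', 'E524M'] -> total ['E524M', 'P557F']
Mutations(Gamma) = ['E524M', 'P557F']
Accumulating mutations along path to Theta:
  At Beta: gained [] -> total []
  At Gamma: gained ['P557F', 'E524M'] -> total ['E524M', 'P557F']
  At Theta: gained ['W520I'] -> total ['E524M', 'P557F', 'W520I']
Mutations(Theta) = ['E524M', 'P557F', 'W520I']
Intersection: ['E524M', 'P557F'] ∩ ['E524M', 'P557F', 'W520I'] = ['E524M', 'P557F']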